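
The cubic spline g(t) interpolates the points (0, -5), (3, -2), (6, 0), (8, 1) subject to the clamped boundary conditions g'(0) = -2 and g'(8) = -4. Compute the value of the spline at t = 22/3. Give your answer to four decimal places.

2.1910

With m_i denoting the second derivative at x_i, h_i = 3, 3, 2, and Δ_i = (y_(i+1) − y_i)/h_i = 1, 2/3, 1/2:
  3·m_0 + 12·m_1 + 3·m_2 = 6(Δ_1 - Δ_0) = -2
  3·m_1 + 10·m_2 + 2·m_3 = 6(Δ_2 - Δ_1) = -1
Clamped end conditions give two more equations: 2h_0·m_0 + h_0·m_1 = 6(Δ_0 - g'(0)) = 18 and h_2·m_2 + 2h_2·m_3 = 6(g'(8) - Δ_2) = -27.
Solving: m_0 = 433/114, m_1 = -91/57, m_2 = 73/38, m_3 = -293/38.
On [6, 8], g(t) = 0 + 34/19·(t - 6) + 73/76·(t - 6)² - 61/76·(t - 6)³.
With (t - 6) = 4/3: g(22/3) = 1124/513.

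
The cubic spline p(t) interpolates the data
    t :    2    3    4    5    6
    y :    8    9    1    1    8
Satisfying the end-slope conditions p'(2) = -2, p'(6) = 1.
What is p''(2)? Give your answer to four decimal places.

Put M_i = p'' at the i-th knot. Here h = (1, 1, 1, 1) and Δ = (1, -8, 0, 7), so the interior equations h_(i-1)·M_(i-1) + 2(h_(i-1)+h_i)·M_i + h_i·M_(i+1) = 6(Δ_i − Δ_(i-1)) read
  1·M_0 + 4·M_1 + 1·M_2 = 6(Δ_1 - Δ_0) = -54
  1·M_1 + 4·M_2 + 1·M_3 = 6(Δ_2 - Δ_1) = 48
  1·M_2 + 4·M_3 + 1·M_4 = 6(Δ_3 - Δ_2) = 42
Clamped end conditions give two more equations: 2h_0·M_0 + h_0·M_1 = 6(Δ_0 - p'(2)) = 18 and h_3·M_3 + 2h_3·M_4 = 6(p'(6) - Δ_3) = -36.
Solving the tridiagonal system: M_0 = 561/28, M_1 = -309/14, M_2 = 57/4, M_3 = 183/14, M_4 = -687/28.

20.0357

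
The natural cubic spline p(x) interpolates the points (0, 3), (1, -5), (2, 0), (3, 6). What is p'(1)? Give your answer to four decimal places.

-1.2000

Write M_i for p''(x_i). With h_i = 1, 1, 1 and divided differences Δ_i = -8, 5, 6, the continuity of p' gives the tridiagonal system
  1·M_0 + 4·M_1 + 1·M_2 = 6(Δ_1 - Δ_0) = 78
  1·M_1 + 4·M_2 + 1·M_3 = 6(Δ_2 - Δ_1) = 6
Natural end conditions: M_0 = M_3 = 0.
Solving the tridiagonal system: M_0 = 0, M_1 = 102/5, M_2 = -18/5, M_3 = 0.
On [1, 2], p'(x) = b_1 + 2c_1·(x - 1) + 3d_1·(x - 1)² with b_1 = Δ_1 - h_1(2M_1 + M_2)/6 = -6/5, c_1 = M_1/2 = 51/5, d_1 = (M_2 - M_1)/(6h_1) = -4. So p'(1) = -6/5.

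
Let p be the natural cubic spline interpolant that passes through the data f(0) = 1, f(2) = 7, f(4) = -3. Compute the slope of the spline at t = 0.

Write M_i for p''(x_i). With h_i = 2, 2 and divided differences Δ_i = 3, -5, the continuity of p' gives the tridiagonal system
  2·M_0 + 8·M_1 + 2·M_2 = 6(Δ_1 - Δ_0) = -48
Natural end conditions: M_0 = M_2 = 0.
Forward elimination and back-substitution give M_0 = 0, M_1 = -6, M_2 = 0.
On [0, 2], p'(t) = b_0 + 2c_0·t + 3d_0·t² with b_0 = Δ_0 - h_0(2M_0 + M_1)/6 = 5, c_0 = M_0/2 = 0, d_0 = (M_1 - M_0)/(6h_0) = -1/2. So p'(0) = 5.

5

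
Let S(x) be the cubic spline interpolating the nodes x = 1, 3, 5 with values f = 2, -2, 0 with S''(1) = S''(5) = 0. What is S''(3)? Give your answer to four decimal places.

With σ_i denoting the second derivative at x_i, h_i = 2, 2, and Δ_i = (y_(i+1) − y_i)/h_i = -2, 1:
  2·σ_0 + 8·σ_1 + 2·σ_2 = 6(Δ_1 - Δ_0) = 18
Natural end conditions: σ_0 = σ_2 = 0.
Forward elimination and back-substitution give σ_0 = 0, σ_1 = 9/4, σ_2 = 0.

2.2500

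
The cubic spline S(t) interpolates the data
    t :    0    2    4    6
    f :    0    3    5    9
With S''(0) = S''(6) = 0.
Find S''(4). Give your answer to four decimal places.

0.9000

Put M_i = S'' at the i-th knot. Here h = (2, 2, 2) and Δ = (3/2, 1, 2), so the interior equations h_(i-1)·M_(i-1) + 2(h_(i-1)+h_i)·M_i + h_i·M_(i+1) = 6(Δ_i − Δ_(i-1)) read
  2·M_0 + 8·M_1 + 2·M_2 = 6(Δ_1 - Δ_0) = -3
  2·M_1 + 8·M_2 + 2·M_3 = 6(Δ_2 - Δ_1) = 6
Natural end conditions: M_0 = M_3 = 0.
Hence M_0 = 0, M_1 = -3/5, M_2 = 9/10, M_3 = 0.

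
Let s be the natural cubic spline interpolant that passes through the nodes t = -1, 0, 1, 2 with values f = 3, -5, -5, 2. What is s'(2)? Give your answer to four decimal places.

Let M_i = s''(x_i). Step sizes h_i = 1, 1, 1; slopes of the chords Δ_i = (y_(i+1) - y_i)/h_i = -8, 0, 7.
  1·M_0 + 4·M_1 + 1·M_2 = 6(Δ_1 - Δ_0) = 48
  1·M_1 + 4·M_2 + 1·M_3 = 6(Δ_2 - Δ_1) = 42
Natural end conditions: M_0 = M_3 = 0.
Hence M_0 = 0, M_1 = 10, M_2 = 8, M_3 = 0.
On [1, 2], s'(t) = b_2 + 2c_2·(t - 1) + 3d_2·(t - 1)² with b_2 = Δ_2 - h_2(2M_2 + M_3)/6 = 13/3, c_2 = M_2/2 = 4, d_2 = (M_3 - M_2)/(6h_2) = -4/3. So s'(2) = 25/3.

8.3333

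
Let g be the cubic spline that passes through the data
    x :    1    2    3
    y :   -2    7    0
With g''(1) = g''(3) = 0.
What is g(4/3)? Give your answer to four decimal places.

2.1852

Let σ_i = g''(x_i). Step sizes h_i = 1, 1; slopes of the chords Δ_i = (y_(i+1) - y_i)/h_i = 9, -7.
  1·σ_0 + 4·σ_1 + 1·σ_2 = 6(Δ_1 - Δ_0) = -96
Natural end conditions: σ_0 = σ_2 = 0.
Forward elimination and back-substitution give σ_0 = 0, σ_1 = -24, σ_2 = 0.
On [1, 2], g(x) = -2 + 13·(x - 1) + 0·(x - 1)² - 4·(x - 1)³.
With (x - 1) = 1/3: g(4/3) = 59/27.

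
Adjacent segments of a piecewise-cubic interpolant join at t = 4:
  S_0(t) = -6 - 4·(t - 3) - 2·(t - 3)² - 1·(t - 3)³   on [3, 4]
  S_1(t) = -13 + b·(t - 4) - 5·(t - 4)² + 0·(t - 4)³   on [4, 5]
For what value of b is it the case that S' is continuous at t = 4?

-11

S_0'(t) = -4 - 4·(t - 3) - 3·(t - 3)², so S_0'(4) = -11. On the right, S_1'(4) = b, so b = -11.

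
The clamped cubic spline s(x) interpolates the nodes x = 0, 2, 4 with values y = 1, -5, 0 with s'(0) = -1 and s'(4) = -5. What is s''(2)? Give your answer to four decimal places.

Put M_i = s'' at the i-th knot. Here h = (2, 2) and Δ = (-3, 5/2), so the interior equations h_(i-1)·M_(i-1) + 2(h_(i-1)+h_i)·M_i + h_i·M_(i+1) = 6(Δ_i − Δ_(i-1)) read
  2·M_0 + 8·M_1 + 2·M_2 = 6(Δ_1 - Δ_0) = 33
Clamped end conditions give two more equations: 2h_0·M_0 + h_0·M_1 = 6(Δ_0 - s'(0)) = -12 and h_1·M_1 + 2h_1·M_2 = 6(s'(4) - Δ_1) = -45.
Forward elimination and back-substitution give M_0 = -65/8, M_1 = 41/4, M_2 = -131/8.

10.2500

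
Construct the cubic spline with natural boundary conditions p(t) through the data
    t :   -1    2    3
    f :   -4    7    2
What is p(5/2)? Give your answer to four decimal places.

4.9063

Let m_i = p''(x_i). Step sizes h_i = 3, 1; slopes of the chords Δ_i = (y_(i+1) - y_i)/h_i = 11/3, -5.
  3·m_0 + 8·m_1 + 1·m_2 = 6(Δ_1 - Δ_0) = -52
Natural end conditions: m_0 = m_2 = 0.
Hence m_0 = 0, m_1 = -13/2, m_2 = 0.
On [2, 3], p(t) = 7 - 17/6·(t - 2) - 13/4·(t - 2)² + 13/12·(t - 2)³.
With (t - 2) = 1/2: p(5/2) = 157/32.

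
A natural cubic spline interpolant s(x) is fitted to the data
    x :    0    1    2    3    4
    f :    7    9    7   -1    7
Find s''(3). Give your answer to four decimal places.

Put m_i = s'' at the i-th knot. Here h = (1, 1, 1, 1) and Δ = (2, -2, -8, 8), so the interior equations h_(i-1)·m_(i-1) + 2(h_(i-1)+h_i)·m_i + h_i·m_(i+1) = 6(Δ_i − Δ_(i-1)) read
  1·m_0 + 4·m_1 + 1·m_2 = 6(Δ_1 - Δ_0) = -24
  1·m_1 + 4·m_2 + 1·m_3 = 6(Δ_2 - Δ_1) = -36
  1·m_2 + 4·m_3 + 1·m_4 = 6(Δ_3 - Δ_2) = 96
Natural end conditions: m_0 = m_4 = 0.
Solving: m_0 = 0, m_1 = -15/7, m_2 = -108/7, m_3 = 195/7, m_4 = 0.

27.8571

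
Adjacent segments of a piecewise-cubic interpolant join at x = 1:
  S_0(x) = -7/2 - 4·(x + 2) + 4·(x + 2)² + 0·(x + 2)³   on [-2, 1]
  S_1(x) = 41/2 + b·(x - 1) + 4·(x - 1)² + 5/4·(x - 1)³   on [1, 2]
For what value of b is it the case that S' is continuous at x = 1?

S_0'(x) = -4 + 8·(x + 2) + 0·(x + 2)², so S_0'(1) = 20. On the right, S_1'(1) = b, so b = 20.

20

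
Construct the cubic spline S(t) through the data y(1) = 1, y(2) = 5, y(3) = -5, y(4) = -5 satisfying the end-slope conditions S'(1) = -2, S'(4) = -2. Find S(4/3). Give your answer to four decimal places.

Write σ_i for S''(x_i). With h_i = 1, 1, 1 and divided differences Δ_i = 4, -10, 0, the continuity of S' gives the tridiagonal system
  1·σ_0 + 4·σ_1 + 1·σ_2 = 6(Δ_1 - Δ_0) = -84
  1·σ_1 + 4·σ_2 + 1·σ_3 = 6(Δ_2 - Δ_1) = 60
Clamped end conditions give two more equations: 2h_0·σ_0 + h_0·σ_1 = 6(Δ_0 - S'(1)) = 36 and h_2·σ_2 + 2h_2·σ_3 = 6(S'(4) - Δ_2) = -12.
Solving: σ_0 = 184/5, σ_1 = -188/5, σ_2 = 148/5, σ_3 = -104/5.
On [1, 2], S(t) = 1 - 2·(t - 1) + 92/5·(t - 1)² - 62/5·(t - 1)³.
With (t - 1) = 1/3: S(4/3) = 259/135.

1.9185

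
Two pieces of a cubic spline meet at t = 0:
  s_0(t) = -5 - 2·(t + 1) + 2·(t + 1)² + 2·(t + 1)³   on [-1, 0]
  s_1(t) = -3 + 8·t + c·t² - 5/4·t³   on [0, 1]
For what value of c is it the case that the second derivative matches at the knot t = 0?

8

s_0''(t) = 4 + 12·(t + 1), so s_0''(0) = 16. On the right, s_1''(0) = 2c, so c = 8.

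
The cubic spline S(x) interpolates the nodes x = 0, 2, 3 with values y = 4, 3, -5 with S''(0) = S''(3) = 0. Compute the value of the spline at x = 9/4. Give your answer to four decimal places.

1.4102

With M_i denoting the second derivative at x_i, h_i = 2, 1, and Δ_i = (y_(i+1) − y_i)/h_i = -1/2, -8:
  2·M_0 + 6·M_1 + 1·M_2 = 6(Δ_1 - Δ_0) = -45
Natural end conditions: M_0 = M_2 = 0.
Hence M_0 = 0, M_1 = -15/2, M_2 = 0.
On [2, 3], S(x) = 3 - 11/2·(x - 2) - 15/4·(x - 2)² + 5/4·(x - 2)³.
With (x - 2) = 1/4: S(9/4) = 361/256.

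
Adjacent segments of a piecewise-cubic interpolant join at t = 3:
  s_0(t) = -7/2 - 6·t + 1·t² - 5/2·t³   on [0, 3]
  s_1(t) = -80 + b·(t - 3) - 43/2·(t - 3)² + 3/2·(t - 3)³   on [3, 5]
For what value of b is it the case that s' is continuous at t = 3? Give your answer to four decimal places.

-67.5000

s_0'(t) = -6 + 2·t - 15/2·t², so s_0'(3) = -135/2. On the right, s_1'(3) = b, so b = -135/2.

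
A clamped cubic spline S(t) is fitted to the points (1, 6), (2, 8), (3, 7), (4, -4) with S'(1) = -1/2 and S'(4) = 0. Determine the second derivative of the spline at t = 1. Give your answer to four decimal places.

With M_i denoting the second derivative at x_i, h_i = 1, 1, 1, and Δ_i = (y_(i+1) − y_i)/h_i = 2, -1, -11:
  1·M_0 + 4·M_1 + 1·M_2 = 6(Δ_1 - Δ_0) = -18
  1·M_1 + 4·M_2 + 1·M_3 = 6(Δ_2 - Δ_1) = -60
Clamped end conditions give two more equations: 2h_0·M_0 + h_0·M_1 = 6(Δ_0 - S'(1)) = 15 and h_2·M_2 + 2h_2·M_3 = 6(S'(4) - Δ_2) = 66.
Solving the tridiagonal system: M_0 = 22/3, M_1 = 1/3, M_2 = -80/3, M_3 = 139/3.

7.3333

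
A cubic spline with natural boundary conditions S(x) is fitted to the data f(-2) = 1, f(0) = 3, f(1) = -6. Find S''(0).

-10

Put σ_i = S'' at the i-th knot. Here h = (2, 1) and Δ = (1, -9), so the interior equations h_(i-1)·σ_(i-1) + 2(h_(i-1)+h_i)·σ_i + h_i·σ_(i+1) = 6(Δ_i − Δ_(i-1)) read
  2·σ_0 + 6·σ_1 + 1·σ_2 = 6(Δ_1 - Δ_0) = -60
Natural end conditions: σ_0 = σ_2 = 0.
Forward elimination and back-substitution give σ_0 = 0, σ_1 = -10, σ_2 = 0.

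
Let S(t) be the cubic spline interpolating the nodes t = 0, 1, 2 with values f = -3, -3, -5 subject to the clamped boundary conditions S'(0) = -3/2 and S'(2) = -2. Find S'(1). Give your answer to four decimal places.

Write m_i for S''(x_i). With h_i = 1, 1 and divided differences Δ_i = 0, -2, the continuity of S' gives the tridiagonal system
  1·m_0 + 4·m_1 + 1·m_2 = 6(Δ_1 - Δ_0) = -12
Clamped end conditions give two more equations: 2h_0·m_0 + h_0·m_1 = 6(Δ_0 - S'(0)) = 9 and h_1·m_1 + 2h_1·m_2 = 6(S'(2) - Δ_1) = 0.
Hence m_0 = 29/4, m_1 = -11/2, m_2 = 11/4.
On [1, 2], S'(t) = b_1 + 2c_1·(t - 1) + 3d_1·(t - 1)² with b_1 = Δ_1 - h_1(2m_1 + m_2)/6 = -5/8, c_1 = m_1/2 = -11/4, d_1 = (m_2 - m_1)/(6h_1) = 11/8. So S'(1) = -5/8.

-0.6250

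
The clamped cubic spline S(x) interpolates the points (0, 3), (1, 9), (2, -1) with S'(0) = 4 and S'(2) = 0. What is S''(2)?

52

Put m_i = S'' at the i-th knot. Here h = (1, 1) and Δ = (6, -10), so the interior equations h_(i-1)·m_(i-1) + 2(h_(i-1)+h_i)·m_i + h_i·m_(i+1) = 6(Δ_i − Δ_(i-1)) read
  1·m_0 + 4·m_1 + 1·m_2 = 6(Δ_1 - Δ_0) = -96
Clamped end conditions give two more equations: 2h_0·m_0 + h_0·m_1 = 6(Δ_0 - S'(0)) = 12 and h_1·m_1 + 2h_1·m_2 = 6(S'(2) - Δ_1) = 60.
Solving: m_0 = 28, m_1 = -44, m_2 = 52.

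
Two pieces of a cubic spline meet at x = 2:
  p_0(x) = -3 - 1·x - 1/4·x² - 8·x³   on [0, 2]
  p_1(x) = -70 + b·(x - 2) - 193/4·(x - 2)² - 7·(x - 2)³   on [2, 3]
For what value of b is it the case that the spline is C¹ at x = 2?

p_0'(x) = -1 - 1/2·x - 24·x², so p_0'(2) = -98. On the right, p_1'(2) = b, so b = -98.

-98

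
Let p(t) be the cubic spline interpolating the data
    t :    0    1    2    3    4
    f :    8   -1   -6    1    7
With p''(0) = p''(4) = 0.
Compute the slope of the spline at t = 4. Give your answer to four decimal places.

Let m_i = p''(x_i). Step sizes h_i = 1, 1, 1, 1; slopes of the chords Δ_i = (y_(i+1) - y_i)/h_i = -9, -5, 7, 6.
  1·m_0 + 4·m_1 + 1·m_2 = 6(Δ_1 - Δ_0) = 24
  1·m_1 + 4·m_2 + 1·m_3 = 6(Δ_2 - Δ_1) = 72
  1·m_2 + 4·m_3 + 1·m_4 = 6(Δ_3 - Δ_2) = -6
Natural end conditions: m_0 = m_4 = 0.
Forward elimination and back-substitution give m_0 = 0, m_1 = 33/28, m_2 = 135/7, m_3 = -177/28, m_4 = 0.
On [3, 4], p'(t) = b_3 + 2c_3·(t - 3) + 3d_3·(t - 3)² with b_3 = Δ_3 - h_3(2m_3 + m_4)/6 = 227/28, c_3 = m_3/2 = -177/56, d_3 = (m_4 - m_3)/(6h_3) = 59/56. So p'(4) = 277/56.

4.9464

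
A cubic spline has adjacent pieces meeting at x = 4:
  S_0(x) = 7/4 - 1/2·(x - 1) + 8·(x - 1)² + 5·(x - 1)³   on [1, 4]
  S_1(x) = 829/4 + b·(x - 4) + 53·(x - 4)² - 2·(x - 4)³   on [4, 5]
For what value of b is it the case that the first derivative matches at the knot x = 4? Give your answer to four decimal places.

S_0'(x) = -1/2 + 16·(x - 1) + 15·(x - 1)², so S_0'(4) = 365/2. On the right, S_1'(4) = b, so b = 365/2.

182.5000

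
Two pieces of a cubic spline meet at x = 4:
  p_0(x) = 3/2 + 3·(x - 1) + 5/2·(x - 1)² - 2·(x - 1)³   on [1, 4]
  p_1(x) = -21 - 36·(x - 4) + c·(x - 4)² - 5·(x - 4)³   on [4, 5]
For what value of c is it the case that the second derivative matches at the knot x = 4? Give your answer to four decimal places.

-15.5000

p_0''(x) = 5 - 12·(x - 1), so p_0''(4) = -31. On the right, p_1''(4) = 2c, so c = -31/2.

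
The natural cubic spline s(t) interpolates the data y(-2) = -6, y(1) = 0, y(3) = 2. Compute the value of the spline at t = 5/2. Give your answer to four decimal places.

Let σ_i = s''(x_i). Step sizes h_i = 3, 2; slopes of the chords Δ_i = (y_(i+1) - y_i)/h_i = 2, 1.
  3·σ_0 + 10·σ_1 + 2·σ_2 = 6(Δ_1 - Δ_0) = -6
Natural end conditions: σ_0 = σ_2 = 0.
Solving the tridiagonal system: σ_0 = 0, σ_1 = -3/5, σ_2 = 0.
On [1, 3], s(t) = 0 + 7/5·(t - 1) - 3/10·(t - 1)² + 1/20·(t - 1)³.
With (t - 1) = 3/2: s(5/2) = 51/32.

1.5938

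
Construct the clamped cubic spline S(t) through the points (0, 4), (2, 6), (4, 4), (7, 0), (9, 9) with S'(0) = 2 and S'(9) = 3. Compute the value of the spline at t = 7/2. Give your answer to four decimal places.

4.9611

With M_i denoting the second derivative at x_i, h_i = 2, 2, 3, 2, and Δ_i = (y_(i+1) − y_i)/h_i = 1, -1, -4/3, 9/2:
  2·M_0 + 8·M_1 + 2·M_2 = 6(Δ_1 - Δ_0) = -12
  2·M_1 + 10·M_2 + 3·M_3 = 6(Δ_2 - Δ_1) = -2
  3·M_2 + 10·M_3 + 2·M_4 = 6(Δ_3 - Δ_2) = 35
Clamped end conditions give two more equations: 2h_0·M_0 + h_0·M_1 = 6(Δ_0 - S'(0)) = -6 and h_3·M_3 + 2h_3·M_4 = 6(S'(9) - Δ_3) = -9.
Hence M_0 = -379/354, M_1 = -152/177, M_2 = -529/354, M_3 = 865/177, M_4 = -3323/708.
On [2, 4], S(t) = 6 + 25/354·(t - 2) - 76/177·(t - 2)² - 25/472·(t - 2)³.
With (t - 2) = 3/2: S(7/2) = 18733/3776.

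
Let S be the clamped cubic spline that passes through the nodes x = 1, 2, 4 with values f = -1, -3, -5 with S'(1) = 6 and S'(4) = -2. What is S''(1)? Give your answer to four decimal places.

Let σ_i = S''(x_i). Step sizes h_i = 1, 2; slopes of the chords Δ_i = (y_(i+1) - y_i)/h_i = -2, -1.
  1·σ_0 + 6·σ_1 + 2·σ_2 = 6(Δ_1 - Δ_0) = 6
Clamped end conditions give two more equations: 2h_0·σ_0 + h_0·σ_1 = 6(Δ_0 - S'(1)) = -48 and h_1·σ_1 + 2h_1·σ_2 = 6(S'(4) - Δ_1) = -6.
Forward elimination and back-substitution give σ_0 = -83/3, σ_1 = 22/3, σ_2 = -31/6.

-27.6667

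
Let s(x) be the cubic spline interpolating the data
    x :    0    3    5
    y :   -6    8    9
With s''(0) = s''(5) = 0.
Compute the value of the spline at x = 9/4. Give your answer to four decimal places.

5.7305

Write M_i for s''(x_i). With h_i = 3, 2 and divided differences Δ_i = 14/3, 1/2, the continuity of s' gives the tridiagonal system
  3·M_0 + 10·M_1 + 2·M_2 = 6(Δ_1 - Δ_0) = -25
Natural end conditions: M_0 = M_2 = 0.
Forward elimination and back-substitution give M_0 = 0, M_1 = -5/2, M_2 = 0.
On [0, 3], s(x) = -6 + 71/12·x + 0·x² - 5/36·x³.
With x = 9/4: s(9/4) = 1467/256.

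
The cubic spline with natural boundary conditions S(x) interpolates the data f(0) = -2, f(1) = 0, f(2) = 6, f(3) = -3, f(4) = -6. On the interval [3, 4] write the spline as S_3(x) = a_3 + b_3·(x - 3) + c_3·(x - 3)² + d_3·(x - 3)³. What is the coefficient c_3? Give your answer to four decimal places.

8.2500

Let M_i = S''(x_i). Step sizes h_i = 1, 1, 1, 1; slopes of the chords Δ_i = (y_(i+1) - y_i)/h_i = 2, 6, -9, -3.
  1·M_0 + 4·M_1 + 1·M_2 = 6(Δ_1 - Δ_0) = 24
  1·M_1 + 4·M_2 + 1·M_3 = 6(Δ_2 - Δ_1) = -90
  1·M_2 + 4·M_3 + 1·M_4 = 6(Δ_3 - Δ_2) = 36
Natural end conditions: M_0 = M_4 = 0.
Solving the tridiagonal system: M_0 = 0, M_1 = 27/2, M_2 = -30, M_3 = 33/2, M_4 = 0.
On [3, 4], with S_3(x) = a_3 + b_3·(x - 3) + c_3·(x - 3)² + d_3·(x - 3)³: c_3 = M_3/2 = 33/4, d_3 = (M_4 - M_3)/(6h_3) = -11/4, b_3 = Δ_3 - h_3(2M_3 + M_4)/6 = -17/2.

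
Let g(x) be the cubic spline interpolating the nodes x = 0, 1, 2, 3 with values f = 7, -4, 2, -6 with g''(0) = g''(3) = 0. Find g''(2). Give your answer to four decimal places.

-29.2000

Put M_i = g'' at the i-th knot. Here h = (1, 1, 1) and Δ = (-11, 6, -8), so the interior equations h_(i-1)·M_(i-1) + 2(h_(i-1)+h_i)·M_i + h_i·M_(i+1) = 6(Δ_i − Δ_(i-1)) read
  1·M_0 + 4·M_1 + 1·M_2 = 6(Δ_1 - Δ_0) = 102
  1·M_1 + 4·M_2 + 1·M_3 = 6(Δ_2 - Δ_1) = -84
Natural end conditions: M_0 = M_3 = 0.
Solving the tridiagonal system: M_0 = 0, M_1 = 164/5, M_2 = -146/5, M_3 = 0.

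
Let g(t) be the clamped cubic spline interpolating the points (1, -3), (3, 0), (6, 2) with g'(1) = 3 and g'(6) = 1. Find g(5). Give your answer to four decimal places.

1.1815

With m_i denoting the second derivative at x_i, h_i = 2, 3, and Δ_i = (y_(i+1) − y_i)/h_i = 3/2, 2/3:
  2·m_0 + 10·m_1 + 3·m_2 = 6(Δ_1 - Δ_0) = -5
Clamped end conditions give two more equations: 2h_0·m_0 + h_0·m_1 = 6(Δ_0 - g'(1)) = -9 and h_1·m_1 + 2h_1·m_2 = 6(g'(6) - Δ_1) = 2.
Hence m_0 = -43/20, m_1 = -1/5, m_2 = 13/30.
On [3, 6], g(t) = 0 + 13/20·(t - 3) - 1/10·(t - 3)² + 19/540·(t - 3)³.
With (t - 3) = 2: g(5) = 319/270.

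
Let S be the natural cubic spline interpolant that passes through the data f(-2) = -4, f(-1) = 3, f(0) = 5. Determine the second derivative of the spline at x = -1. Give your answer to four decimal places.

With σ_i denoting the second derivative at x_i, h_i = 1, 1, and Δ_i = (y_(i+1) − y_i)/h_i = 7, 2:
  1·σ_0 + 4·σ_1 + 1·σ_2 = 6(Δ_1 - Δ_0) = -30
Natural end conditions: σ_0 = σ_2 = 0.
Solving the tridiagonal system: σ_0 = 0, σ_1 = -15/2, σ_2 = 0.

-7.5000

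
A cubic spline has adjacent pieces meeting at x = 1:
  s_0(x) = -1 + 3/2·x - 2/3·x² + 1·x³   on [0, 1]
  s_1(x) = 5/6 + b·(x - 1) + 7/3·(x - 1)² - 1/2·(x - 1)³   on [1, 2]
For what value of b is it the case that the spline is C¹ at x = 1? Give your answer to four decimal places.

s_0'(x) = 3/2 - 4/3·x + 3·x², so s_0'(1) = 19/6. On the right, s_1'(1) = b, so b = 19/6.

3.1667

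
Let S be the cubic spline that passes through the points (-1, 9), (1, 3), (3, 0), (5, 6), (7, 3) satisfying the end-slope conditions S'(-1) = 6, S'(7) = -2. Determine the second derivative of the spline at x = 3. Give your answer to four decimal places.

3.5000

With M_i denoting the second derivative at x_i, h_i = 2, 2, 2, 2, and Δ_i = (y_(i+1) − y_i)/h_i = -3, -3/2, 3, -3/2:
  2·M_0 + 8·M_1 + 2·M_2 = 6(Δ_1 - Δ_0) = 9
  2·M_1 + 8·M_2 + 2·M_3 = 6(Δ_2 - Δ_1) = 27
  2·M_2 + 8·M_3 + 2·M_4 = 6(Δ_3 - Δ_2) = -27
Clamped end conditions give two more equations: 2h_0·M_0 + h_0·M_1 = 6(Δ_0 - S'(-1)) = -54 and h_3·M_3 + 2h_3·M_4 = 6(S'(7) - Δ_3) = -3.
Solving the tridiagonal system: M_0 = -109/7, M_1 = 29/7, M_2 = 7/2, M_3 = -65/14, M_4 = 11/7.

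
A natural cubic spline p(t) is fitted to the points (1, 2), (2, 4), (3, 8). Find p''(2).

Put σ_i = p'' at the i-th knot. Here h = (1, 1) and Δ = (2, 4), so the interior equations h_(i-1)·σ_(i-1) + 2(h_(i-1)+h_i)·σ_i + h_i·σ_(i+1) = 6(Δ_i − Δ_(i-1)) read
  1·σ_0 + 4·σ_1 + 1·σ_2 = 6(Δ_1 - Δ_0) = 12
Natural end conditions: σ_0 = σ_2 = 0.
Hence σ_0 = 0, σ_1 = 3, σ_2 = 0.

3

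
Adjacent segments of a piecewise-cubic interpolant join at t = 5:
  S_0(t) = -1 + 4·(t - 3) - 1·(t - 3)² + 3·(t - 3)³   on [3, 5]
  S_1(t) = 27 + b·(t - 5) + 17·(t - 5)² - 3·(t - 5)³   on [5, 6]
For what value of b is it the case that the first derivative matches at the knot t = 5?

36

S_0'(t) = 4 - 2·(t - 3) + 9·(t - 3)², so S_0'(5) = 36. On the right, S_1'(5) = b, so b = 36.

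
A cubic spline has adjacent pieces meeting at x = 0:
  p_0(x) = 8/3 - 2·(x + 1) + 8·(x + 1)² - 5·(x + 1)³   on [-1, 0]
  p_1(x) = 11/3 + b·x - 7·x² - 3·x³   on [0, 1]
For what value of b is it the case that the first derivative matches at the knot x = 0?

-1

p_0'(x) = -2 + 16·(x + 1) - 15·(x + 1)², so p_0'(0) = -1. On the right, p_1'(0) = b, so b = -1.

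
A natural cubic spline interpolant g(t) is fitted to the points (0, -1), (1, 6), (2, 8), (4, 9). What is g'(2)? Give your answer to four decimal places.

Write m_i for g''(x_i). With h_i = 1, 1, 2 and divided differences Δ_i = 7, 2, 1/2, the continuity of g' gives the tridiagonal system
  1·m_0 + 4·m_1 + 1·m_2 = 6(Δ_1 - Δ_0) = -30
  1·m_1 + 6·m_2 + 2·m_3 = 6(Δ_2 - Δ_1) = -9
Natural end conditions: m_0 = m_3 = 0.
Hence m_0 = 0, m_1 = -171/23, m_2 = -6/23, m_3 = 0.
On [2, 4], g'(t) = b_2 + 2c_2·(t - 2) + 3d_2·(t - 2)² with b_2 = Δ_2 - h_2(2m_2 + m_3)/6 = 31/46, c_2 = m_2/2 = -3/23, d_2 = (m_3 - m_2)/(6h_2) = 1/46. So g'(2) = 31/46.

0.6739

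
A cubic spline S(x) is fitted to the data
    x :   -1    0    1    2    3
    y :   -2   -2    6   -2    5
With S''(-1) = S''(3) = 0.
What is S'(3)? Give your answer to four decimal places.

12.3036

Put m_i = S'' at the i-th knot. Here h = (1, 1, 1, 1) and Δ = (0, 8, -8, 7), so the interior equations h_(i-1)·m_(i-1) + 2(h_(i-1)+h_i)·m_i + h_i·m_(i+1) = 6(Δ_i − Δ_(i-1)) read
  1·m_0 + 4·m_1 + 1·m_2 = 6(Δ_1 - Δ_0) = 48
  1·m_1 + 4·m_2 + 1·m_3 = 6(Δ_2 - Δ_1) = -96
  1·m_2 + 4·m_3 + 1·m_4 = 6(Δ_3 - Δ_2) = 90
Natural end conditions: m_0 = m_4 = 0.
Hence m_0 = 0, m_1 = 597/28, m_2 = -261/7, m_3 = 891/28, m_4 = 0.
On [2, 3], S'(x) = b_3 + 2c_3·(x - 2) + 3d_3·(x - 2)² with b_3 = Δ_3 - h_3(2m_3 + m_4)/6 = -101/28, c_3 = m_3/2 = 891/56, d_3 = (m_4 - m_3)/(6h_3) = -297/56. So S'(3) = 689/56.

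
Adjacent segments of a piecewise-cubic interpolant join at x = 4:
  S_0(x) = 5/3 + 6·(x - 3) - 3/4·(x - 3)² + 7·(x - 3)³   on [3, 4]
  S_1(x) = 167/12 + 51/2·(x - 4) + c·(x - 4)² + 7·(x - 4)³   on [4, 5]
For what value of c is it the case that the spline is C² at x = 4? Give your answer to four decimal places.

20.2500

S_0''(x) = -3/2 + 42·(x - 3), so S_0''(4) = 81/2. On the right, S_1''(4) = 2c, so c = 81/4.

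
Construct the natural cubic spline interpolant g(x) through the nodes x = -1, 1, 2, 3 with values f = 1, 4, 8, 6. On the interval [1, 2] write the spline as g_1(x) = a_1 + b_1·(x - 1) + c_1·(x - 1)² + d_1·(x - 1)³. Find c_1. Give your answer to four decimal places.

2.0870

Write M_i for g''(x_i). With h_i = 2, 1, 1 and divided differences Δ_i = 3/2, 4, -2, the continuity of g' gives the tridiagonal system
  2·M_0 + 6·M_1 + 1·M_2 = 6(Δ_1 - Δ_0) = 15
  1·M_1 + 4·M_2 + 1·M_3 = 6(Δ_2 - Δ_1) = -36
Natural end conditions: M_0 = M_3 = 0.
Solving: M_0 = 0, M_1 = 96/23, M_2 = -231/23, M_3 = 0.
On [1, 2], with g_1(x) = a_1 + b_1·(x - 1) + c_1·(x - 1)² + d_1·(x - 1)³: c_1 = M_1/2 = 48/23, d_1 = (M_2 - M_1)/(6h_1) = -109/46, b_1 = Δ_1 - h_1(2M_1 + M_2)/6 = 197/46.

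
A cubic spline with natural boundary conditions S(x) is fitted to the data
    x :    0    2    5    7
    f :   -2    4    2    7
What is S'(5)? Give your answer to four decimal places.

0.6245

Let m_i = S''(x_i). Step sizes h_i = 2, 3, 2; slopes of the chords Δ_i = (y_(i+1) - y_i)/h_i = 3, -2/3, 5/2.
  2·m_0 + 10·m_1 + 3·m_2 = 6(Δ_1 - Δ_0) = -22
  3·m_1 + 10·m_2 + 2·m_3 = 6(Δ_2 - Δ_1) = 19
Natural end conditions: m_0 = m_3 = 0.
Solving the tridiagonal system: m_0 = 0, m_1 = -277/91, m_2 = 256/91, m_3 = 0.
On [5, 7], S'(x) = b_2 + 2c_2·(x - 5) + 3d_2·(x - 5)² with b_2 = Δ_2 - h_2(2m_2 + m_3)/6 = 341/546, c_2 = m_2/2 = 128/91, d_2 = (m_3 - m_2)/(6h_2) = -64/273. So S'(5) = 341/546.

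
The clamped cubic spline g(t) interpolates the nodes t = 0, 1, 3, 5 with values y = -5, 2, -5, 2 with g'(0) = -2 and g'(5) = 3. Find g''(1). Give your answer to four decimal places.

Let σ_i = g''(x_i). Step sizes h_i = 1, 2, 2; slopes of the chords Δ_i = (y_(i+1) - y_i)/h_i = 7, -7/2, 7/2.
  1·σ_0 + 6·σ_1 + 2·σ_2 = 6(Δ_1 - Δ_0) = -63
  2·σ_1 + 8·σ_2 + 2·σ_3 = 6(Δ_2 - Δ_1) = 42
Clamped end conditions give two more equations: 2h_0·σ_0 + h_0·σ_1 = 6(Δ_0 - g'(0)) = 54 and h_2·σ_2 + 2h_2·σ_3 = 6(g'(5) - Δ_2) = -3.
Forward elimination and back-substitution give σ_0 = 860/23, σ_1 = -478/23, σ_2 = 559/46, σ_3 = -157/23.

-20.7826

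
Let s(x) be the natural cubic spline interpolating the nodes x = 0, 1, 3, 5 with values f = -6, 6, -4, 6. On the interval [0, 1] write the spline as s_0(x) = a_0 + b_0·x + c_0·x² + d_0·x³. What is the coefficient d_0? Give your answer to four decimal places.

-3.5455

Put M_i = s'' at the i-th knot. Here h = (1, 2, 2) and Δ = (12, -5, 5), so the interior equations h_(i-1)·M_(i-1) + 2(h_(i-1)+h_i)·M_i + h_i·M_(i+1) = 6(Δ_i − Δ_(i-1)) read
  1·M_0 + 6·M_1 + 2·M_2 = 6(Δ_1 - Δ_0) = -102
  2·M_1 + 8·M_2 + 2·M_3 = 6(Δ_2 - Δ_1) = 60
Natural end conditions: M_0 = M_3 = 0.
Forward elimination and back-substitution give M_0 = 0, M_1 = -234/11, M_2 = 141/11, M_3 = 0.
On [0, 1], with s_0(x) = a_0 + b_0·x + c_0·x² + d_0·x³: c_0 = M_0/2 = 0, d_0 = (M_1 - M_0)/(6h_0) = -39/11, b_0 = Δ_0 - h_0(2M_0 + M_1)/6 = 171/11.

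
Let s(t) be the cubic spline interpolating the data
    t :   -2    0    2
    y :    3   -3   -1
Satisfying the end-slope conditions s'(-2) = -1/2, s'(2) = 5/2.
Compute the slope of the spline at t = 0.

With M_i denoting the second derivative at x_i, h_i = 2, 2, and Δ_i = (y_(i+1) − y_i)/h_i = -3, 1:
  2·M_0 + 8·M_1 + 2·M_2 = 6(Δ_1 - Δ_0) = 24
Clamped end conditions give two more equations: 2h_0·M_0 + h_0·M_1 = 6(Δ_0 - s'(-2)) = -15 and h_1·M_1 + 2h_1·M_2 = 6(s'(2) - Δ_1) = 9.
Hence M_0 = -6, M_1 = 9/2, M_2 = 0.
On [0, 2], s'(t) = b_1 + 2c_1·t + 3d_1·t² with b_1 = Δ_1 - h_1(2M_1 + M_2)/6 = -2, c_1 = M_1/2 = 9/4, d_1 = (M_2 - M_1)/(6h_1) = -3/8. So s'(0) = -2.

-2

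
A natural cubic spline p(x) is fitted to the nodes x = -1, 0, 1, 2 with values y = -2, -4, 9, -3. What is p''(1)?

-46

Let M_i = p''(x_i). Step sizes h_i = 1, 1, 1; slopes of the chords Δ_i = (y_(i+1) - y_i)/h_i = -2, 13, -12.
  1·M_0 + 4·M_1 + 1·M_2 = 6(Δ_1 - Δ_0) = 90
  1·M_1 + 4·M_2 + 1·M_3 = 6(Δ_2 - Δ_1) = -150
Natural end conditions: M_0 = M_3 = 0.
Solving: M_0 = 0, M_1 = 34, M_2 = -46, M_3 = 0.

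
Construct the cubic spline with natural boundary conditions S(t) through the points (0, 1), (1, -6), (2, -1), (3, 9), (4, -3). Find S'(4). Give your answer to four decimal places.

-18.0357

Write σ_i for S''(x_i). With h_i = 1, 1, 1, 1 and divided differences Δ_i = -7, 5, 10, -12, the continuity of S' gives the tridiagonal system
  1·σ_0 + 4·σ_1 + 1·σ_2 = 6(Δ_1 - Δ_0) = 72
  1·σ_1 + 4·σ_2 + 1·σ_3 = 6(Δ_2 - Δ_1) = 30
  1·σ_2 + 4·σ_3 + 1·σ_4 = 6(Δ_3 - Δ_2) = -132
Natural end conditions: σ_0 = σ_4 = 0.
Hence σ_0 = 0, σ_1 = 207/14, σ_2 = 90/7, σ_3 = -507/14, σ_4 = 0.
On [3, 4], S'(t) = b_3 + 2c_3·(t - 3) + 3d_3·(t - 3)² with b_3 = Δ_3 - h_3(2σ_3 + σ_4)/6 = 1/14, c_3 = σ_3/2 = -507/28, d_3 = (σ_4 - σ_3)/(6h_3) = 169/28. So S'(4) = -505/28.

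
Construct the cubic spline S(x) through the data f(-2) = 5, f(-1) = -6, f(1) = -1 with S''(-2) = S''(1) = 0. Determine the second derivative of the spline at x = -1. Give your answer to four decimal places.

13.5000

With m_i denoting the second derivative at x_i, h_i = 1, 2, and Δ_i = (y_(i+1) − y_i)/h_i = -11, 5/2:
  1·m_0 + 6·m_1 + 2·m_2 = 6(Δ_1 - Δ_0) = 81
Natural end conditions: m_0 = m_2 = 0.
Forward elimination and back-substitution give m_0 = 0, m_1 = 27/2, m_2 = 0.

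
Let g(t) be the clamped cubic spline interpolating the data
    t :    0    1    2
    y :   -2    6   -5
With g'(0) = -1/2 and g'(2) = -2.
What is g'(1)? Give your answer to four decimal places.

Let m_i = g''(x_i). Step sizes h_i = 1, 1; slopes of the chords Δ_i = (y_(i+1) - y_i)/h_i = 8, -11.
  1·m_0 + 4·m_1 + 1·m_2 = 6(Δ_1 - Δ_0) = -114
Clamped end conditions give two more equations: 2h_0·m_0 + h_0·m_1 = 6(Δ_0 - g'(0)) = 51 and h_1·m_1 + 2h_1·m_2 = 6(g'(2) - Δ_1) = 54.
Solving: m_0 = 213/4, m_1 = -111/2, m_2 = 219/4.
On [1, 2], g'(t) = b_1 + 2c_1·(t - 1) + 3d_1·(t - 1)² with b_1 = Δ_1 - h_1(2m_1 + m_2)/6 = -13/8, c_1 = m_1/2 = -111/4, d_1 = (m_2 - m_1)/(6h_1) = 147/8. So g'(1) = -13/8.

-1.6250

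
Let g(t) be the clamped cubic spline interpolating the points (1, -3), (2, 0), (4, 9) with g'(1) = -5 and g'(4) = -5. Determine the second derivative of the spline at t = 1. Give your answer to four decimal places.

Let m_i = g''(x_i). Step sizes h_i = 1, 2; slopes of the chords Δ_i = (y_(i+1) - y_i)/h_i = 3, 9/2.
  1·m_0 + 6·m_1 + 2·m_2 = 6(Δ_1 - Δ_0) = 9
Clamped end conditions give two more equations: 2h_0·m_0 + h_0·m_1 = 6(Δ_0 - g'(1)) = 48 and h_1·m_1 + 2h_1·m_2 = 6(g'(4) - Δ_1) = -57.
Solving: m_0 = 45/2, m_1 = 3, m_2 = -63/4.

22.5000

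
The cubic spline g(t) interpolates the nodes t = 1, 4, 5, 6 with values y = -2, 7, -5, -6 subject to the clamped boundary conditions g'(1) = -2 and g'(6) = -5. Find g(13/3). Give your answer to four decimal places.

Put M_i = g'' at the i-th knot. Here h = (3, 1, 1) and Δ = (3, -12, -1), so the interior equations h_(i-1)·M_(i-1) + 2(h_(i-1)+h_i)·M_i + h_i·M_(i+1) = 6(Δ_i − Δ_(i-1)) read
  3·M_0 + 8·M_1 + 1·M_2 = 6(Δ_1 - Δ_0) = -90
  1·M_1 + 4·M_2 + 1·M_3 = 6(Δ_2 - Δ_1) = 66
Clamped end conditions give two more equations: 2h_0·M_0 + h_0·M_1 = 6(Δ_0 - g'(1)) = 30 and h_2·M_2 + 2h_2·M_3 = 6(g'(6) - Δ_2) = -24.
Forward elimination and back-substitution give M_0 = 442/29, M_1 = -594/29, M_2 = 816/29, M_3 = -756/29.
On [4, 5], g(t) = 7 - 286/29·(t - 4) - 297/29·(t - 4)² + 235/29·(t - 4)³.
With (t - 4) = 1/3: g(13/3) = 2251/783.

2.8748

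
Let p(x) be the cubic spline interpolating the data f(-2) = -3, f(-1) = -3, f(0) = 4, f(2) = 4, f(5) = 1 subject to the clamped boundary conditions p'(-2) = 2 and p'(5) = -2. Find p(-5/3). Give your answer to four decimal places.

-2.9391

Put σ_i = p'' at the i-th knot. Here h = (1, 1, 2, 3) and Δ = (0, 7, 0, -1), so the interior equations h_(i-1)·σ_(i-1) + 2(h_(i-1)+h_i)·σ_i + h_i·σ_(i+1) = 6(Δ_i − Δ_(i-1)) read
  1·σ_0 + 4·σ_1 + 1·σ_2 = 6(Δ_1 - Δ_0) = 42
  1·σ_1 + 6·σ_2 + 2·σ_3 = 6(Δ_2 - Δ_1) = -42
  2·σ_2 + 10·σ_3 + 3·σ_4 = 6(Δ_3 - Δ_2) = -6
Clamped end conditions give two more equations: 2h_0·σ_0 + h_0·σ_1 = 6(Δ_0 - p'(-2)) = -12 and h_3·σ_3 + 2h_3·σ_4 = 6(p'(5) - Δ_3) = -6.
Hence σ_0 = -1493/104, σ_1 = 869/52, σ_2 = -1091/104, σ_3 = 55/26, σ_4 = -107/52.
On [-2, -1], p(x) = -3 + 2·(x + 2) - 1493/208·(x + 2)² + 1077/208·(x + 2)³.
With (x + 2) = 1/3: p(-5/3) = -917/312.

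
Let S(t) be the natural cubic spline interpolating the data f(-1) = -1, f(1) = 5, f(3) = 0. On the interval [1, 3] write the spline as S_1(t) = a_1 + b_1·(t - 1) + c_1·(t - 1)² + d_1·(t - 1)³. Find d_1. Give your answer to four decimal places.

Let M_i = S''(x_i). Step sizes h_i = 2, 2; slopes of the chords Δ_i = (y_(i+1) - y_i)/h_i = 3, -5/2.
  2·M_0 + 8·M_1 + 2·M_2 = 6(Δ_1 - Δ_0) = -33
Natural end conditions: M_0 = M_2 = 0.
Hence M_0 = 0, M_1 = -33/8, M_2 = 0.
On [1, 3], with S_1(t) = a_1 + b_1·(t - 1) + c_1·(t - 1)² + d_1·(t - 1)³: c_1 = M_1/2 = -33/16, d_1 = (M_2 - M_1)/(6h_1) = 11/32, b_1 = Δ_1 - h_1(2M_1 + M_2)/6 = 1/4.

0.3438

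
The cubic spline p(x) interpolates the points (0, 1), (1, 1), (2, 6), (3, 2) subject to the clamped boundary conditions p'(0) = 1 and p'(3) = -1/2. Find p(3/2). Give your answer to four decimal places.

3.9375

With m_i denoting the second derivative at x_i, h_i = 1, 1, 1, and Δ_i = (y_(i+1) − y_i)/h_i = 0, 5, -4:
  1·m_0 + 4·m_1 + 1·m_2 = 6(Δ_1 - Δ_0) = 30
  1·m_1 + 4·m_2 + 1·m_3 = 6(Δ_2 - Δ_1) = -54
Clamped end conditions give two more equations: 2h_0·m_0 + h_0·m_1 = 6(Δ_0 - p'(0)) = -6 and h_2·m_2 + 2h_2·m_3 = 6(p'(3) - Δ_2) = 21.
Solving the tridiagonal system: m_0 = -11, m_1 = 16, m_2 = -23, m_3 = 22.
On [1, 2], p(x) = 1 + 7/2·(x - 1) + 8·(x - 1)² - 13/2·(x - 1)³.
With (x - 1) = 1/2: p(3/2) = 63/16.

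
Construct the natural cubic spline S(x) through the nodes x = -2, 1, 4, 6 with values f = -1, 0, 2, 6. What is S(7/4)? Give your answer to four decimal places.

Let M_i = S''(x_i). Step sizes h_i = 3, 3, 2; slopes of the chords Δ_i = (y_(i+1) - y_i)/h_i = 1/3, 2/3, 2.
  3·M_0 + 12·M_1 + 3·M_2 = 6(Δ_1 - Δ_0) = 2
  3·M_1 + 10·M_2 + 2·M_3 = 6(Δ_2 - Δ_1) = 8
Natural end conditions: M_0 = M_3 = 0.
Solving the tridiagonal system: M_0 = 0, M_1 = -4/111, M_2 = 30/37, M_3 = 0.
On [1, 4], S(x) = 0 + 11/37·(x - 1) - 2/111·(x - 1)² + 47/999·(x - 1)³.
With (x - 1) = 3/4: S(7/4) = 551/2368.

0.2327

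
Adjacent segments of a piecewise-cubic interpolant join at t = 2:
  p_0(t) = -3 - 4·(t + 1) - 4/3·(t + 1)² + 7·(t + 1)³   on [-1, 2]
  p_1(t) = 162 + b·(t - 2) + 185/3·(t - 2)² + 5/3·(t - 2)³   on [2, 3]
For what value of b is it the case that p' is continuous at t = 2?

177

p_0'(t) = -4 - 8/3·(t + 1) + 21·(t + 1)², so p_0'(2) = 177. On the right, p_1'(2) = b, so b = 177.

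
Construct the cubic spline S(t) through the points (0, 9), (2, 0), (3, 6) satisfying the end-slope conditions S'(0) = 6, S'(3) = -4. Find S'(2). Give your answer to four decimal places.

4.0833

Put M_i = S'' at the i-th knot. Here h = (2, 1) and Δ = (-9/2, 6), so the interior equations h_(i-1)·M_(i-1) + 2(h_(i-1)+h_i)·M_i + h_i·M_(i+1) = 6(Δ_i − Δ_(i-1)) read
  2·M_0 + 6·M_1 + 1·M_2 = 6(Δ_1 - Δ_0) = 63
Clamped end conditions give two more equations: 2h_0·M_0 + h_0·M_1 = 6(Δ_0 - S'(0)) = -63 and h_1·M_1 + 2h_1·M_2 = 6(S'(3) - Δ_1) = -60.
Solving the tridiagonal system: M_0 = -355/12, M_1 = 83/3, M_2 = -263/6.
On [2, 3], S'(t) = b_1 + 2c_1·(t - 2) + 3d_1·(t - 2)² with b_1 = Δ_1 - h_1(2M_1 + M_2)/6 = 49/12, c_1 = M_1/2 = 83/6, d_1 = (M_2 - M_1)/(6h_1) = -143/12. So S'(2) = 49/12.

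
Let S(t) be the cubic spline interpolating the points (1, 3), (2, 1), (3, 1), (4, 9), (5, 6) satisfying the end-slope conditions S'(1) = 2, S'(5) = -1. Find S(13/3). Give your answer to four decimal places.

With m_i denoting the second derivative at x_i, h_i = 1, 1, 1, 1, and Δ_i = (y_(i+1) − y_i)/h_i = -2, 0, 8, -3:
  1·m_0 + 4·m_1 + 1·m_2 = 6(Δ_1 - Δ_0) = 12
  1·m_1 + 4·m_2 + 1·m_3 = 6(Δ_2 - Δ_1) = 48
  1·m_2 + 4·m_3 + 1·m_4 = 6(Δ_3 - Δ_2) = -66
Clamped end conditions give two more equations: 2h_0·m_0 + h_0·m_1 = 6(Δ_0 - S'(1)) = -24 and h_3·m_3 + 2h_3·m_4 = 6(S'(5) - Δ_3) = 12.
Solving the tridiagonal system: m_0 = -90/7, m_1 = 12/7, m_2 = 18, m_3 = -180/7, m_4 = 132/7.
On [4, 5], S(t) = 9 + 17/7·(t - 4) - 90/7·(t - 4)² + 52/7·(t - 4)³.
With (t - 4) = 1/3: S(13/3) = 1636/189.

8.6561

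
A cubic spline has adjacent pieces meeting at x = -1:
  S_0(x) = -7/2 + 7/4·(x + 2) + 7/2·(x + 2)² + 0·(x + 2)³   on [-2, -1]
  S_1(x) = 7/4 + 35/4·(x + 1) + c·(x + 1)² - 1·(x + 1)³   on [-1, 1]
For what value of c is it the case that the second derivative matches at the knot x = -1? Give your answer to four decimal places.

3.5000

S_0''(x) = 7 + 0·(x + 2), so S_0''(-1) = 7. On the right, S_1''(-1) = 2c, so c = 7/2.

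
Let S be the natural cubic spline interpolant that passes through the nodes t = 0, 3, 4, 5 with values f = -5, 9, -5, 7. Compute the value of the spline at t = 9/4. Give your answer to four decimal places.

15.0897

Write σ_i for S''(x_i). With h_i = 3, 1, 1 and divided differences Δ_i = 14/3, -14, 12, the continuity of S' gives the tridiagonal system
  3·σ_0 + 8·σ_1 + 1·σ_2 = 6(Δ_1 - Δ_0) = -112
  1·σ_1 + 4·σ_2 + 1·σ_3 = 6(Δ_2 - Δ_1) = 156
Natural end conditions: σ_0 = σ_3 = 0.
Solving: σ_0 = 0, σ_1 = -604/31, σ_2 = 1360/31, σ_3 = 0.
On [0, 3], S(t) = -5 + 1340/93·t + 0·t² - 302/279·t³.
With t = 9/4: S(9/4) = 14969/992.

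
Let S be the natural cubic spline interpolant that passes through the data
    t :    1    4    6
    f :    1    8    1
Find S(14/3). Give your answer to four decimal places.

6.5309

Let σ_i = S''(x_i). Step sizes h_i = 3, 2; slopes of the chords Δ_i = (y_(i+1) - y_i)/h_i = 7/3, -7/2.
  3·σ_0 + 10·σ_1 + 2·σ_2 = 6(Δ_1 - Δ_0) = -35
Natural end conditions: σ_0 = σ_2 = 0.
Forward elimination and back-substitution give σ_0 = 0, σ_1 = -7/2, σ_2 = 0.
On [4, 6], S(t) = 8 - 7/6·(t - 4) - 7/4·(t - 4)² + 7/24·(t - 4)³.
With (t - 4) = 2/3: S(14/3) = 529/81.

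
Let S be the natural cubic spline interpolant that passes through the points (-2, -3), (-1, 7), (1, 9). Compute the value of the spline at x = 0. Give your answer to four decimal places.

10.2500

Put M_i = S'' at the i-th knot. Here h = (1, 2) and Δ = (10, 1), so the interior equations h_(i-1)·M_(i-1) + 2(h_(i-1)+h_i)·M_i + h_i·M_(i+1) = 6(Δ_i − Δ_(i-1)) read
  1·M_0 + 6·M_1 + 2·M_2 = 6(Δ_1 - Δ_0) = -54
Natural end conditions: M_0 = M_2 = 0.
Solving the tridiagonal system: M_0 = 0, M_1 = -9, M_2 = 0.
On [-1, 1], S(x) = 7 + 7·(x + 1) - 9/2·(x + 1)² + 3/4·(x + 1)³.
With (x + 1) = 1: S(0) = 41/4.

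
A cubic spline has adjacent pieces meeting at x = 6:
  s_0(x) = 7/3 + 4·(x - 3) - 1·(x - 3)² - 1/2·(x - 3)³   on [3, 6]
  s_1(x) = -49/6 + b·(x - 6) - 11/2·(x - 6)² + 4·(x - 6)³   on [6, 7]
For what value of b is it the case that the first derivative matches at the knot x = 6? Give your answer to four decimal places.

s_0'(x) = 4 - 2·(x - 3) - 3/2·(x - 3)², so s_0'(6) = -31/2. On the right, s_1'(6) = b, so b = -31/2.

-15.5000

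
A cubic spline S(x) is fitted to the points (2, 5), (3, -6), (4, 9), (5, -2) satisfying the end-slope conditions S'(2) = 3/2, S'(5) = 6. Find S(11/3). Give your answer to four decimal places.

Write M_i for S''(x_i). With h_i = 1, 1, 1 and divided differences Δ_i = -11, 15, -11, the continuity of S' gives the tridiagonal system
  1·M_0 + 4·M_1 + 1·M_2 = 6(Δ_1 - Δ_0) = 156
  1·M_1 + 4·M_2 + 1·M_3 = 6(Δ_2 - Δ_1) = -156
Clamped end conditions give two more equations: 2h_0·M_0 + h_0·M_1 = 6(Δ_0 - S'(2)) = -75 and h_2·M_2 + 2h_2·M_3 = 6(S'(5) - Δ_2) = 102.
Solving: M_0 = -384/5, M_1 = 393/5, M_2 = -408/5, M_3 = 459/5.
On [3, 4], S(x) = -6 + 12/5·(x - 3) + 393/10·(x - 3)² - 267/10·(x - 3)³.
With (x - 3) = 2/3: S(11/3) = 232/45.

5.1556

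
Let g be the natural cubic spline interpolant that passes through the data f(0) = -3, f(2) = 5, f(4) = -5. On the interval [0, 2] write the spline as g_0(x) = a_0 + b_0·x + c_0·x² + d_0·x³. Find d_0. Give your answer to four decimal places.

Let M_i = g''(x_i). Step sizes h_i = 2, 2; slopes of the chords Δ_i = (y_(i+1) - y_i)/h_i = 4, -5.
  2·M_0 + 8·M_1 + 2·M_2 = 6(Δ_1 - Δ_0) = -54
Natural end conditions: M_0 = M_2 = 0.
Solving: M_0 = 0, M_1 = -27/4, M_2 = 0.
On [0, 2], with g_0(x) = a_0 + b_0·x + c_0·x² + d_0·x³: c_0 = M_0/2 = 0, d_0 = (M_1 - M_0)/(6h_0) = -9/16, b_0 = Δ_0 - h_0(2M_0 + M_1)/6 = 25/4.

-0.5625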